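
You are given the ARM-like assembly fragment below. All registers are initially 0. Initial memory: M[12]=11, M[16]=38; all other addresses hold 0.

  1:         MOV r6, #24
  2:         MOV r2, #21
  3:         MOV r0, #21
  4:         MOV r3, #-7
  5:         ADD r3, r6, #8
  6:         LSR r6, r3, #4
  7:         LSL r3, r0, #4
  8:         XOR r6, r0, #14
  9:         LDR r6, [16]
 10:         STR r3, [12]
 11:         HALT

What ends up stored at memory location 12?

MOV r6, #24 → r6=24
MOV r2, #21 → r2=21
MOV r0, #21 → r0=21
MOV r3, #-7 → r3=-7
ADD r3, r6, #8 → r3=24+8=32
LSR r6, r3, #4 → r6=32>>4=2
LSL r3, r0, #4 → r3=21<<4=336
XOR r6, r0, #14 → r6=21^14=27
LDR r6, [16] → r6=M[16]=38
STR r3, [12] → M[12]=336
halt.

336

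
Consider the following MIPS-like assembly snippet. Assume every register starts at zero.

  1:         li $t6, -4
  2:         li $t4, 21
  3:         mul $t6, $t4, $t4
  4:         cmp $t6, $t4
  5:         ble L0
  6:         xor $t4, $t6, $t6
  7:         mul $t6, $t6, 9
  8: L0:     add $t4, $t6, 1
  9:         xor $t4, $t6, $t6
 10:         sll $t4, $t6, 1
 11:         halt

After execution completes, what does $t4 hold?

after li $t6, -4: $t6=-4
after li $t4, 21: $t4=21
after mul $t6, $t4, $t4: $t6=21*21=441
cmp $t6, $t4  (cmp 441,21)
ble L0: not taken
after xor $t4, $t6, $t6: $t4=441^441=0
after mul $t6, $t6, 9: $t6=441*9=3969
after add $t4, $t6, 1: $t4=3969+1=3970
after xor $t4, $t6, $t6: $t4=3969^3969=0
after sll $t4, $t6, 1: $t4=3969<<1=7938
halt.

7938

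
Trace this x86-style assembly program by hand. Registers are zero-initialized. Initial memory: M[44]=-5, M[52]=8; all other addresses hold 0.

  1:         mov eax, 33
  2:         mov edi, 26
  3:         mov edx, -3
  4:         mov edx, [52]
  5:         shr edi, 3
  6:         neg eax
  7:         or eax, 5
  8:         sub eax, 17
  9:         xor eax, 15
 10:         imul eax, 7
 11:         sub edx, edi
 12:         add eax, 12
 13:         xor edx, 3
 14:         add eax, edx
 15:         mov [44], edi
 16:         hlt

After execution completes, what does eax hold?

-423

eax=33
edi=26
edx=-3
edx=M[52]=8
edi=26>>3=3
eax=-(33)=-33
eax=(-33)|5=-33
eax=(-33)-17=-50
eax=(-50)^15=-63
eax=(-63)*7=-441
edx=8-3=5
eax=(-441)+12=-429
edx=5^3=6
eax=(-429)+6=-423
mov [44], edi → M[44]=3
halt.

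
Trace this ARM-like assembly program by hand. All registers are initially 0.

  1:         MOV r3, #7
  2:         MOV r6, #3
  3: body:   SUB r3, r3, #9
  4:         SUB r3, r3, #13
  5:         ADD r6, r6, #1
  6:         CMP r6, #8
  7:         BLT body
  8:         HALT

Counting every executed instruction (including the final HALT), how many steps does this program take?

r3=7
r6=3
r3=7-9=-2
r3=(-2)-13=-15
r6=3+1=4
CMP r6, #8  (cmp 4,8)
BLT body: taken
r3=(-15)-9=-24
r3=(-24)-13=-37
r6=4+1=5
CMP r6, #8  (cmp 5,8)
BLT body: taken
r3=(-37)-9=-46
r3=(-46)-13=-59
r6=5+1=6
CMP r6, #8  (cmp 6,8)
BLT body: taken
r3=(-59)-9=-68
r3=(-68)-13=-81
r6=6+1=7
CMP r6, #8  (cmp 7,8)
BLT body: taken
r3=(-81)-9=-90
r3=(-90)-13=-103
r6=7+1=8
CMP r6, #8  (cmp 8,8)
BLT body: not taken
halt.
Total executed instructions: 28.

28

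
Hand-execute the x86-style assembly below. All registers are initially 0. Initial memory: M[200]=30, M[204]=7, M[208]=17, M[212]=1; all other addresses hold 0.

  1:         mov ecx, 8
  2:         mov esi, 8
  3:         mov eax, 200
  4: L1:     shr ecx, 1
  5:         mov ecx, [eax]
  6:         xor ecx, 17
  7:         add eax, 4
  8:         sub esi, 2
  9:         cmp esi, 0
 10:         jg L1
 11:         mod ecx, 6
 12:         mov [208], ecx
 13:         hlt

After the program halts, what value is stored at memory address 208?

4

mov ecx, 8 → ecx=8
mov esi, 8 → esi=8
mov eax, 200 → eax=200
shr ecx, 1 → ecx=8>>1=4
mov ecx, [eax] → ecx=M[200]=30
xor ecx, 17 → ecx=30^17=15
add eax, 4 → eax=200+4=204
sub esi, 2 → esi=8-2=6
cmp esi, 0  (cmp 6,0)
jg L1: taken
shr ecx, 1 → ecx=15>>1=7
mov ecx, [eax] → ecx=M[204]=7
xor ecx, 17 → ecx=7^17=22
add eax, 4 → eax=204+4=208
sub esi, 2 → esi=6-2=4
cmp esi, 0  (cmp 4,0)
jg L1: taken
shr ecx, 1 → ecx=22>>1=11
mov ecx, [eax] → ecx=M[208]=17
xor ecx, 17 → ecx=17^17=0
add eax, 4 → eax=208+4=212
sub esi, 2 → esi=4-2=2
cmp esi, 0  (cmp 2,0)
jg L1: taken
shr ecx, 1 → ecx=0>>1=0
mov ecx, [eax] → ecx=M[212]=1
xor ecx, 17 → ecx=1^17=16
add eax, 4 → eax=212+4=216
sub esi, 2 → esi=2-2=0
cmp esi, 0  (cmp 0,0)
jg L1: not taken
mod ecx, 6 → ecx=16%6=4
mov [208], ecx → M[208]=4
halt.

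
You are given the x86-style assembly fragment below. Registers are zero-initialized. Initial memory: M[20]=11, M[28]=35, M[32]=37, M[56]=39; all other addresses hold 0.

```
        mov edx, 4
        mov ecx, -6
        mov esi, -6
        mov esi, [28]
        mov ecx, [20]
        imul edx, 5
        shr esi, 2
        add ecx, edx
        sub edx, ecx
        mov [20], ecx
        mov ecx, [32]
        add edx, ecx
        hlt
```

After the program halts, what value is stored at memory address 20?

31

edx=4
ecx=-6
esi=-6
esi=M[28]=35
ecx=M[20]=11
edx=4*5=20
esi=35>>2=8
ecx=11+20=31
edx=20-31=-11
mov [20], ecx → M[20]=31
ecx=M[32]=37
edx=(-11)+37=26
halt.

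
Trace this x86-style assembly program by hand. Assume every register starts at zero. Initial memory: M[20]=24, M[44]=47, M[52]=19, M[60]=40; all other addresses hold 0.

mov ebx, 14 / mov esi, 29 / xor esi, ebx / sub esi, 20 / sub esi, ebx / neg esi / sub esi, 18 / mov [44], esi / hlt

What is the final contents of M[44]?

-3

ebx=14
esi=29
esi=29^14=19
esi=19-20=-1
esi=(-1)-14=-15
esi=-(-15)=15
esi=15-18=-3
mov [44], esi → M[44]=-3
halt.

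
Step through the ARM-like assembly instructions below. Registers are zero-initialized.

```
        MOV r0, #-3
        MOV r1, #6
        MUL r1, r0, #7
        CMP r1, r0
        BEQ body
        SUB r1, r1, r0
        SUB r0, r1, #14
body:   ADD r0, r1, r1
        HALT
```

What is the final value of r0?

-36

MOV r0, #-3 → r0=-3
MOV r1, #6 → r1=6
MUL r1, r0, #7 → r1=(-3)*7=-21
CMP r1, r0  (cmp -21,-3)
BEQ body: not taken
SUB r1, r1, r0 → r1=(-21)-(-3)=-18
SUB r0, r1, #14 → r0=(-18)-14=-32
ADD r0, r1, r1 → r0=(-18)+(-18)=-36
halt.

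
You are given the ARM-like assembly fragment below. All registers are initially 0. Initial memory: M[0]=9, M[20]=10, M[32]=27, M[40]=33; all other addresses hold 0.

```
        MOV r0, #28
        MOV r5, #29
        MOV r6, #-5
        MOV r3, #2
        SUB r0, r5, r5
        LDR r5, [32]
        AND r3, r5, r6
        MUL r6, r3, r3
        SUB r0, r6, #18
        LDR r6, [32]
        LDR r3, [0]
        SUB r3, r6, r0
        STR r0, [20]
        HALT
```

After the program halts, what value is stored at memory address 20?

r0=28
r5=29
r6=-5
r3=2
r0=29-29=0
r5=M[32]=27
r3=27&(-5)=27
r6=27*27=729
r0=729-18=711
r6=M[32]=27
r3=M[0]=9
r3=27-711=-684
STR r0, [20] → M[20]=711
halt.

711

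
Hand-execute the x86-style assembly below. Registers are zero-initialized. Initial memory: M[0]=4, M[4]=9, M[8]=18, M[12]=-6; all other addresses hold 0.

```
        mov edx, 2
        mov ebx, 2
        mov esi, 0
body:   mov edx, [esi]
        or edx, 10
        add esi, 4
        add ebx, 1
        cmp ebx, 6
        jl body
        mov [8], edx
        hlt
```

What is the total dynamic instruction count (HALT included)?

29

edx=2
ebx=2
esi=0
edx=M[0]=4
edx=4|10=14
esi=0+4=4
ebx=2+1=3
cmp ebx, 6  (cmp 3,6)
jl body: taken
edx=M[4]=9
edx=9|10=11
esi=4+4=8
ebx=3+1=4
cmp ebx, 6  (cmp 4,6)
jl body: taken
edx=M[8]=18
edx=18|10=26
esi=8+4=12
ebx=4+1=5
cmp ebx, 6  (cmp 5,6)
jl body: taken
edx=M[12]=-6
edx=(-6)|10=-6
esi=12+4=16
ebx=5+1=6
cmp ebx, 6  (cmp 6,6)
jl body: not taken
mov [8], edx → M[8]=-6
halt.
Total executed instructions: 29.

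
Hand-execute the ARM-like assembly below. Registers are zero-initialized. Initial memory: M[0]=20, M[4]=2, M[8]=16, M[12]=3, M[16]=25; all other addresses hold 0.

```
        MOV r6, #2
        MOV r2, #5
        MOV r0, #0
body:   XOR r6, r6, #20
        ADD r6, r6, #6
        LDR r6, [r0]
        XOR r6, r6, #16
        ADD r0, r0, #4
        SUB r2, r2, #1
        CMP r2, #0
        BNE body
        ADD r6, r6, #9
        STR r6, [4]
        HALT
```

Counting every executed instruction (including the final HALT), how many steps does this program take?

46

after MOV r6, #2: r6=2
after MOV r2, #5: r2=5
after MOV r0, #0: r0=0
after XOR r6, r6, #20: r6=2^20=22
after ADD r6, r6, #6: r6=22+6=28
after LDR r6, [r0]: r6=M[0]=20
after XOR r6, r6, #16: r6=20^16=4
after ADD r0, r0, #4: r0=0+4=4
after SUB r2, r2, #1: r2=5-1=4
CMP r2, #0  (cmp 4,0)
BNE body: taken
after XOR r6, r6, #20: r6=4^20=16
after ADD r6, r6, #6: r6=16+6=22
after LDR r6, [r0]: r6=M[4]=2
after XOR r6, r6, #16: r6=2^16=18
after ADD r0, r0, #4: r0=4+4=8
after SUB r2, r2, #1: r2=4-1=3
CMP r2, #0  (cmp 3,0)
BNE body: taken
after XOR r6, r6, #20: r6=18^20=6
after ADD r6, r6, #6: r6=6+6=12
after LDR r6, [r0]: r6=M[8]=16
after XOR r6, r6, #16: r6=16^16=0
after ADD r0, r0, #4: r0=8+4=12
after SUB r2, r2, #1: r2=3-1=2
CMP r2, #0  (cmp 2,0)
BNE body: taken
after XOR r6, r6, #20: r6=0^20=20
after ADD r6, r6, #6: r6=20+6=26
after LDR r6, [r0]: r6=M[12]=3
after XOR r6, r6, #16: r6=3^16=19
after ADD r0, r0, #4: r0=12+4=16
after SUB r2, r2, #1: r2=2-1=1
CMP r2, #0  (cmp 1,0)
BNE body: taken
after XOR r6, r6, #20: r6=19^20=7
after ADD r6, r6, #6: r6=7+6=13
after LDR r6, [r0]: r6=M[16]=25
after XOR r6, r6, #16: r6=25^16=9
after ADD r0, r0, #4: r0=16+4=20
after SUB r2, r2, #1: r2=1-1=0
CMP r2, #0  (cmp 0,0)
BNE body: not taken
after ADD r6, r6, #9: r6=9+9=18
STR r6, [4] → M[4]=18
halt.
Total executed instructions: 46.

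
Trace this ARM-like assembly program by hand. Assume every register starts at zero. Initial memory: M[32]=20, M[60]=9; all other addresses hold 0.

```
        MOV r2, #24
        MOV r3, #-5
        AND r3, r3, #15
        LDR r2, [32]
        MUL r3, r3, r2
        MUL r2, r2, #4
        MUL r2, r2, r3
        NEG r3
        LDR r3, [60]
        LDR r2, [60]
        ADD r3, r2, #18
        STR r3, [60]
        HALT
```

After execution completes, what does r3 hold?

27

r2=24
r3=-5
r3=(-5)&15=11
r2=M[32]=20
r3=11*20=220
r2=20*4=80
r2=80*220=17600
r3=-(220)=-220
r3=M[60]=9
r2=M[60]=9
r3=9+18=27
STR r3, [60] → M[60]=27
halt.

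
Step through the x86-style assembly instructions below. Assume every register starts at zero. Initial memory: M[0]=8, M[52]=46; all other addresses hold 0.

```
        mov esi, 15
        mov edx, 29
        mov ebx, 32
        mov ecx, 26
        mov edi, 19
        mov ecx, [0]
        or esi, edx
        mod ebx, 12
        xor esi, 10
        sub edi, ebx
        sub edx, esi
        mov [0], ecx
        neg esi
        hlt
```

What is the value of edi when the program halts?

after mov esi, 15: esi=15
after mov edx, 29: edx=29
after mov ebx, 32: ebx=32
after mov ecx, 26: ecx=26
after mov edi, 19: edi=19
after mov ecx, [0]: ecx=M[0]=8
after or esi, edx: esi=15|29=31
after mod ebx, 12: ebx=32%12=8
after xor esi, 10: esi=31^10=21
after sub edi, ebx: edi=19-8=11
after sub edx, esi: edx=29-21=8
mov [0], ecx → M[0]=8
after neg esi: esi=-(21)=-21
halt.

11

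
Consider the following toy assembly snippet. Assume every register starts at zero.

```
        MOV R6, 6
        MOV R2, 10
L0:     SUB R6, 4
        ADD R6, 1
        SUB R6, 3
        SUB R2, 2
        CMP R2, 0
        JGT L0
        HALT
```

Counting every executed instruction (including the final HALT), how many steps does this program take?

R6=6
R2=10
R6=6-4=2
R6=2+1=3
R6=3-3=0
R2=10-2=8
CMP R2, 0  (cmp 8,0)
JGT L0: taken
R6=0-4=-4
R6=(-4)+1=-3
R6=(-3)-3=-6
R2=8-2=6
CMP R2, 0  (cmp 6,0)
JGT L0: taken
R6=(-6)-4=-10
R6=(-10)+1=-9
R6=(-9)-3=-12
R2=6-2=4
CMP R2, 0  (cmp 4,0)
JGT L0: taken
R6=(-12)-4=-16
R6=(-16)+1=-15
R6=(-15)-3=-18
R2=4-2=2
CMP R2, 0  (cmp 2,0)
JGT L0: taken
R6=(-18)-4=-22
R6=(-22)+1=-21
R6=(-21)-3=-24
R2=2-2=0
CMP R2, 0  (cmp 0,0)
JGT L0: not taken
halt.
Total executed instructions: 33.

33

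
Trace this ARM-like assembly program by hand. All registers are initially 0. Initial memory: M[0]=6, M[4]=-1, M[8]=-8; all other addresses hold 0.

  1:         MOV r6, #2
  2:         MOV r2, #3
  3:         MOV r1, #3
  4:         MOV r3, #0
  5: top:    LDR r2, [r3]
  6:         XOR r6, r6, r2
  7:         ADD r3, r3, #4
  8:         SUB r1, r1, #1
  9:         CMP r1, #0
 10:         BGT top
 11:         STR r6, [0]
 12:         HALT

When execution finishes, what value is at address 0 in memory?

MOV r6, #2 → r6=2
MOV r2, #3 → r2=3
MOV r1, #3 → r1=3
MOV r3, #0 → r3=0
LDR r2, [r3] → r2=M[0]=6
XOR r6, r6, r2 → r6=2^6=4
ADD r3, r3, #4 → r3=0+4=4
SUB r1, r1, #1 → r1=3-1=2
CMP r1, #0  (cmp 2,0)
BGT top: taken
LDR r2, [r3] → r2=M[4]=-1
XOR r6, r6, r2 → r6=4^(-1)=-5
ADD r3, r3, #4 → r3=4+4=8
SUB r1, r1, #1 → r1=2-1=1
CMP r1, #0  (cmp 1,0)
BGT top: taken
LDR r2, [r3] → r2=M[8]=-8
XOR r6, r6, r2 → r6=(-5)^(-8)=3
ADD r3, r3, #4 → r3=8+4=12
SUB r1, r1, #1 → r1=1-1=0
CMP r1, #0  (cmp 0,0)
BGT top: not taken
STR r6, [0] → M[0]=3
halt.

3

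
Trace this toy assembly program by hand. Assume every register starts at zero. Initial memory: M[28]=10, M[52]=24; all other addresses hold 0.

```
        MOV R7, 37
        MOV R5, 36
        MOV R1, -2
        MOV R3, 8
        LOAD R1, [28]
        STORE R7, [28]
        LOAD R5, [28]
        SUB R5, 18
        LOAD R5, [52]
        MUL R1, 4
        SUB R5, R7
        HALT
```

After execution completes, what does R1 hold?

R7=37
R5=36
R1=-2
R3=8
R1=M[28]=10
STORE R7, [28] → M[28]=37
R5=M[28]=37
R5=37-18=19
R5=M[52]=24
R1=10*4=40
R5=24-37=-13
halt.

40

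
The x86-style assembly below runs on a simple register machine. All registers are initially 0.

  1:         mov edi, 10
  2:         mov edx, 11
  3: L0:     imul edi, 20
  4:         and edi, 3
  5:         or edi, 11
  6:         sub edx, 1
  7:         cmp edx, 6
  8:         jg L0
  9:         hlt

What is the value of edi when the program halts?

11

edi=10
edx=11
edi=10*20=200
edi=200&3=0
edi=0|11=11
edx=11-1=10
cmp edx, 6  (cmp 10,6)
jg L0: taken
edi=11*20=220
edi=220&3=0
edi=0|11=11
edx=10-1=9
cmp edx, 6  (cmp 9,6)
jg L0: taken
edi=11*20=220
edi=220&3=0
edi=0|11=11
edx=9-1=8
cmp edx, 6  (cmp 8,6)
jg L0: taken
edi=11*20=220
edi=220&3=0
edi=0|11=11
edx=8-1=7
cmp edx, 6  (cmp 7,6)
jg L0: taken
edi=11*20=220
edi=220&3=0
edi=0|11=11
edx=7-1=6
cmp edx, 6  (cmp 6,6)
jg L0: not taken
halt.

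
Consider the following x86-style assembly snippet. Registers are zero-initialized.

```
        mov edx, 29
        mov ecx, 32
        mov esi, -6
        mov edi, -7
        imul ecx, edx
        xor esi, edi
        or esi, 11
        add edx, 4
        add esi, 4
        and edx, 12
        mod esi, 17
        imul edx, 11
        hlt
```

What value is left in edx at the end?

0

after mov edx, 29: edx=29
after mov ecx, 32: ecx=32
after mov esi, -6: esi=-6
after mov edi, -7: edi=-7
after imul ecx, edx: ecx=32*29=928
after xor esi, edi: esi=(-6)^(-7)=3
after or esi, 11: esi=3|11=11
after add edx, 4: edx=29+4=33
after add esi, 4: esi=11+4=15
after and edx, 12: edx=33&12=0
after mod esi, 17: esi=15%17=15
after imul edx, 11: edx=0*11=0
halt.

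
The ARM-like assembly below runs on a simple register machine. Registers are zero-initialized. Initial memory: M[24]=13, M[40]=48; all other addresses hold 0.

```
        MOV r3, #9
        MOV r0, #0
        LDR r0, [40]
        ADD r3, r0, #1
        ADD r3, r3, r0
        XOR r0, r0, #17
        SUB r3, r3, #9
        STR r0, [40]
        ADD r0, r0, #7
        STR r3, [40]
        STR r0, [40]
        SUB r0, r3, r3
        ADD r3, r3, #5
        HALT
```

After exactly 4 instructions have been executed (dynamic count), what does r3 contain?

MOV r3, #9 → r3=9
MOV r0, #0 → r0=0
LDR r0, [40] → r0=M[40]=48
ADD r3, r0, #1 → r3=48+1=49
After step 4: r3 = 49.

49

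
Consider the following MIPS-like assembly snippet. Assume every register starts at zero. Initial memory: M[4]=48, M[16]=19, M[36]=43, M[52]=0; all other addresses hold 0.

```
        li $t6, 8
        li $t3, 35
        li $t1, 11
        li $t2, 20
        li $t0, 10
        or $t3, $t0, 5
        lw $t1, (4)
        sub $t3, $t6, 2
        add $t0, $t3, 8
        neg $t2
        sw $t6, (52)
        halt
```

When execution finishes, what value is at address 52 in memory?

8

after li $t6, 8: $t6=8
after li $t3, 35: $t3=35
after li $t1, 11: $t1=11
after li $t2, 20: $t2=20
after li $t0, 10: $t0=10
after or $t3, $t0, 5: $t3=10|5=15
after lw $t1, (4): $t1=M[4]=48
after sub $t3, $t6, 2: $t3=8-2=6
after add $t0, $t3, 8: $t0=6+8=14
after neg $t2: $t2=-(20)=-20
sw $t6, (52) → M[52]=8
halt.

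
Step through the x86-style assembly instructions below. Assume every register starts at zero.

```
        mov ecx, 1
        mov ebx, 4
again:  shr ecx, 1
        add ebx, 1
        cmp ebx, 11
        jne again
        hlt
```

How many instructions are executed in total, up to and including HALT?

after mov ecx, 1: ecx=1
after mov ebx, 4: ebx=4
after shr ecx, 1: ecx=1>>1=0
after add ebx, 1: ebx=4+1=5
cmp ebx, 11  (cmp 5,11)
jne again: taken
after shr ecx, 1: ecx=0>>1=0
after add ebx, 1: ebx=5+1=6
cmp ebx, 11  (cmp 6,11)
jne again: taken
after shr ecx, 1: ecx=0>>1=0
after add ebx, 1: ebx=6+1=7
cmp ebx, 11  (cmp 7,11)
jne again: taken
after shr ecx, 1: ecx=0>>1=0
after add ebx, 1: ebx=7+1=8
cmp ebx, 11  (cmp 8,11)
jne again: taken
after shr ecx, 1: ecx=0>>1=0
after add ebx, 1: ebx=8+1=9
cmp ebx, 11  (cmp 9,11)
jne again: taken
after shr ecx, 1: ecx=0>>1=0
after add ebx, 1: ebx=9+1=10
cmp ebx, 11  (cmp 10,11)
jne again: taken
after shr ecx, 1: ecx=0>>1=0
after add ebx, 1: ebx=10+1=11
cmp ebx, 11  (cmp 11,11)
jne again: not taken
halt.
Total executed instructions: 31.

31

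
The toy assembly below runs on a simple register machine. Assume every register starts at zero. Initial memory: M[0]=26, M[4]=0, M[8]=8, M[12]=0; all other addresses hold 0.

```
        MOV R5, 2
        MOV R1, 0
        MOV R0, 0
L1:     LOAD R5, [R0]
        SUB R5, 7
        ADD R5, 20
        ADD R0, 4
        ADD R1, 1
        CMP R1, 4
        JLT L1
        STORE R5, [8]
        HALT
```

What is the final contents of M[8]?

R5=2
R1=0
R0=0
R5=M[0]=26
R5=26-7=19
R5=19+20=39
R0=0+4=4
R1=0+1=1
CMP R1, 4  (cmp 1,4)
JLT L1: taken
R5=M[4]=0
R5=0-7=-7
R5=(-7)+20=13
R0=4+4=8
R1=1+1=2
CMP R1, 4  (cmp 2,4)
JLT L1: taken
R5=M[8]=8
R5=8-7=1
R5=1+20=21
R0=8+4=12
R1=2+1=3
CMP R1, 4  (cmp 3,4)
JLT L1: taken
R5=M[12]=0
R5=0-7=-7
R5=(-7)+20=13
R0=12+4=16
R1=3+1=4
CMP R1, 4  (cmp 4,4)
JLT L1: not taken
STORE R5, [8] → M[8]=13
halt.

13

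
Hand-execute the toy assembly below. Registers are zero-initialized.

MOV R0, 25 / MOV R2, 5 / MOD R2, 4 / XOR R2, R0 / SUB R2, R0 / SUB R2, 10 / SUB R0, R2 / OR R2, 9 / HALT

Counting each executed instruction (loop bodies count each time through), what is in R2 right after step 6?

-11

after MOV R0, 25: R0=25
after MOV R2, 5: R2=5
after MOD R2, 4: R2=5%4=1
after XOR R2, R0: R2=1^25=24
after SUB R2, R0: R2=24-25=-1
after SUB R2, 10: R2=(-1)-10=-11
After step 6: R2 = -11.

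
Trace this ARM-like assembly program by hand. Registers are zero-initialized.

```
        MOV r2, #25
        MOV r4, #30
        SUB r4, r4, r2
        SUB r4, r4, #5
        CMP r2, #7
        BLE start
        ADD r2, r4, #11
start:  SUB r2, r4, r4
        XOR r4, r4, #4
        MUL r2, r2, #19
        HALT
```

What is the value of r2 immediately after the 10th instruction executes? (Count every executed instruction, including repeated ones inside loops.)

0

MOV r2, #25 → r2=25
MOV r4, #30 → r4=30
SUB r4, r4, r2 → r4=30-25=5
SUB r4, r4, #5 → r4=5-5=0
CMP r2, #7  (cmp 25,7)
BLE start: not taken
ADD r2, r4, #11 → r2=0+11=11
SUB r2, r4, r4 → r2=0-0=0
XOR r4, r4, #4 → r4=0^4=4
MUL r2, r2, #19 → r2=0*19=0
After step 10: r2 = 0.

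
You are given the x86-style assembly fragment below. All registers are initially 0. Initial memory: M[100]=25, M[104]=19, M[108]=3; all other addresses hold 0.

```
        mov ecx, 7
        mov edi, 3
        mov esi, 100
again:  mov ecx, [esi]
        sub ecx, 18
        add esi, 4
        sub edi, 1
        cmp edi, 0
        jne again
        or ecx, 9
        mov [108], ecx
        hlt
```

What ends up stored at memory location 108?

mov ecx, 7 → ecx=7
mov edi, 3 → edi=3
mov esi, 100 → esi=100
mov ecx, [esi] → ecx=M[100]=25
sub ecx, 18 → ecx=25-18=7
add esi, 4 → esi=100+4=104
sub edi, 1 → edi=3-1=2
cmp edi, 0  (cmp 2,0)
jne again: taken
mov ecx, [esi] → ecx=M[104]=19
sub ecx, 18 → ecx=19-18=1
add esi, 4 → esi=104+4=108
sub edi, 1 → edi=2-1=1
cmp edi, 0  (cmp 1,0)
jne again: taken
mov ecx, [esi] → ecx=M[108]=3
sub ecx, 18 → ecx=3-18=-15
add esi, 4 → esi=108+4=112
sub edi, 1 → edi=1-1=0
cmp edi, 0  (cmp 0,0)
jne again: not taken
or ecx, 9 → ecx=(-15)|9=-7
mov [108], ecx → M[108]=-7
halt.

-7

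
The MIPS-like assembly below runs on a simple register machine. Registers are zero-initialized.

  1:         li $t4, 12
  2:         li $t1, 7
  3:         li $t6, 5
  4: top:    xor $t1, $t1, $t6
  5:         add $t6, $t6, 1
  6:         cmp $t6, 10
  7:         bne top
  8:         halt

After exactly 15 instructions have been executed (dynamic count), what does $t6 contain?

8

li $t4, 12 → $t4=12
li $t1, 7 → $t1=7
li $t6, 5 → $t6=5
xor $t1, $t1, $t6 → $t1=7^5=2
add $t6, $t6, 1 → $t6=5+1=6
cmp $t6, 10  (cmp 6,10)
bne top: taken
xor $t1, $t1, $t6 → $t1=2^6=4
add $t6, $t6, 1 → $t6=6+1=7
cmp $t6, 10  (cmp 7,10)
bne top: taken
xor $t1, $t1, $t6 → $t1=4^7=3
add $t6, $t6, 1 → $t6=7+1=8
cmp $t6, 10  (cmp 8,10)
bne top: taken
After step 15: $t6 = 8.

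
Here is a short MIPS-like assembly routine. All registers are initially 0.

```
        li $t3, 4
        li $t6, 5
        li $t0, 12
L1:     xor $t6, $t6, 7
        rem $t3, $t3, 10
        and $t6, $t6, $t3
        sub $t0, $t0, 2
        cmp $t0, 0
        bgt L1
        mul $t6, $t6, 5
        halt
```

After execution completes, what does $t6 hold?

after li $t3, 4: $t3=4
after li $t6, 5: $t6=5
after li $t0, 12: $t0=12
after xor $t6, $t6, 7: $t6=5^7=2
after rem $t3, $t3, 10: $t3=4%10=4
after and $t6, $t6, $t3: $t6=2&4=0
after sub $t0, $t0, 2: $t0=12-2=10
cmp $t0, 0  (cmp 10,0)
bgt L1: taken
after xor $t6, $t6, 7: $t6=0^7=7
after rem $t3, $t3, 10: $t3=4%10=4
after and $t6, $t6, $t3: $t6=7&4=4
after sub $t0, $t0, 2: $t0=10-2=8
cmp $t0, 0  (cmp 8,0)
bgt L1: taken
after xor $t6, $t6, 7: $t6=4^7=3
after rem $t3, $t3, 10: $t3=4%10=4
after and $t6, $t6, $t3: $t6=3&4=0
after sub $t0, $t0, 2: $t0=8-2=6
cmp $t0, 0  (cmp 6,0)
bgt L1: taken
after xor $t6, $t6, 7: $t6=0^7=7
after rem $t3, $t3, 10: $t3=4%10=4
after and $t6, $t6, $t3: $t6=7&4=4
after sub $t0, $t0, 2: $t0=6-2=4
cmp $t0, 0  (cmp 4,0)
bgt L1: taken
after xor $t6, $t6, 7: $t6=4^7=3
after rem $t3, $t3, 10: $t3=4%10=4
after and $t6, $t6, $t3: $t6=3&4=0
after sub $t0, $t0, 2: $t0=4-2=2
cmp $t0, 0  (cmp 2,0)
bgt L1: taken
after xor $t6, $t6, 7: $t6=0^7=7
after rem $t3, $t3, 10: $t3=4%10=4
after and $t6, $t6, $t3: $t6=7&4=4
after sub $t0, $t0, 2: $t0=2-2=0
cmp $t0, 0  (cmp 0,0)
bgt L1: not taken
after mul $t6, $t6, 5: $t6=4*5=20
halt.

20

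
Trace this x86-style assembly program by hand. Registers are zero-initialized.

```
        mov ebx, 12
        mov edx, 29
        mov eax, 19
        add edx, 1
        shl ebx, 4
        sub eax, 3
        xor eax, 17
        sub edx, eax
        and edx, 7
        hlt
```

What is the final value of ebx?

ebx=12
edx=29
eax=19
edx=29+1=30
ebx=12<<4=192
eax=19-3=16
eax=16^17=1
edx=30-1=29
edx=29&7=5
halt.

192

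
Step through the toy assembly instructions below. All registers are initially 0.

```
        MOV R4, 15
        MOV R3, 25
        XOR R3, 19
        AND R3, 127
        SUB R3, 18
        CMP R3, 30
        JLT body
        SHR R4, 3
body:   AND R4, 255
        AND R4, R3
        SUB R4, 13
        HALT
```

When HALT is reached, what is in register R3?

after MOV R4, 15: R4=15
after MOV R3, 25: R3=25
after XOR R3, 19: R3=25^19=10
after AND R3, 127: R3=10&127=10
after SUB R3, 18: R3=10-18=-8
CMP R3, 30  (cmp -8,30)
JLT body: taken
after AND R4, 255: R4=15&255=15
after AND R4, R3: R4=15&(-8)=8
after SUB R4, 13: R4=8-13=-5
halt.

-8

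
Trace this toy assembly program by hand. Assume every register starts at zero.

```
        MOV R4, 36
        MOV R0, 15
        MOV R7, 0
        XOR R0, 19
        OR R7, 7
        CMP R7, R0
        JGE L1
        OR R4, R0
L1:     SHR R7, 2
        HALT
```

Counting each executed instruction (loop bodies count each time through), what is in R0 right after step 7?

28

MOV R4, 36 → R4=36
MOV R0, 15 → R0=15
MOV R7, 0 → R7=0
XOR R0, 19 → R0=15^19=28
OR R7, 7 → R7=0|7=7
CMP R7, R0  (cmp 7,28)
JGE L1: not taken
After step 7: R0 = 28.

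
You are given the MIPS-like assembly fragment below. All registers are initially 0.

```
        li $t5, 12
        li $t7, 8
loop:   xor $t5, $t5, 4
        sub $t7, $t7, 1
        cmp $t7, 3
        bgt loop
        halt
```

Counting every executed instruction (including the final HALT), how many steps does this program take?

after li $t5, 12: $t5=12
after li $t7, 8: $t7=8
after xor $t5, $t5, 4: $t5=12^4=8
after sub $t7, $t7, 1: $t7=8-1=7
cmp $t7, 3  (cmp 7,3)
bgt loop: taken
after xor $t5, $t5, 4: $t5=8^4=12
after sub $t7, $t7, 1: $t7=7-1=6
cmp $t7, 3  (cmp 6,3)
bgt loop: taken
after xor $t5, $t5, 4: $t5=12^4=8
after sub $t7, $t7, 1: $t7=6-1=5
cmp $t7, 3  (cmp 5,3)
bgt loop: taken
after xor $t5, $t5, 4: $t5=8^4=12
after sub $t7, $t7, 1: $t7=5-1=4
cmp $t7, 3  (cmp 4,3)
bgt loop: taken
after xor $t5, $t5, 4: $t5=12^4=8
after sub $t7, $t7, 1: $t7=4-1=3
cmp $t7, 3  (cmp 3,3)
bgt loop: not taken
halt.
Total executed instructions: 23.

23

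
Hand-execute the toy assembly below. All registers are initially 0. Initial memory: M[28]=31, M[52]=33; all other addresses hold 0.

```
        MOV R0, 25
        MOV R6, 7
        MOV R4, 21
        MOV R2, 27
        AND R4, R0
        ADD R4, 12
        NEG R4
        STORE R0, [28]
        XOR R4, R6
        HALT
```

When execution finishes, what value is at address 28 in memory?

25

MOV R0, 25 → R0=25
MOV R6, 7 → R6=7
MOV R4, 21 → R4=21
MOV R2, 27 → R2=27
AND R4, R0 → R4=21&25=17
ADD R4, 12 → R4=17+12=29
NEG R4 → R4=-(29)=-29
STORE R0, [28] → M[28]=25
XOR R4, R6 → R4=(-29)^7=-28
halt.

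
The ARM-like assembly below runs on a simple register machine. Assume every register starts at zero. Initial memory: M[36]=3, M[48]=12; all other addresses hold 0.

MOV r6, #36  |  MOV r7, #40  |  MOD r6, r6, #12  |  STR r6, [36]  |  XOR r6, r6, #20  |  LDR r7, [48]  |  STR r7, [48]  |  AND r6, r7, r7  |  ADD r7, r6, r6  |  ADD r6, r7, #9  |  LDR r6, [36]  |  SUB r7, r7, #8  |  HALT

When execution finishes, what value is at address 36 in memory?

after MOV r6, #36: r6=36
after MOV r7, #40: r7=40
after MOD r6, r6, #12: r6=36%12=0
STR r6, [36] → M[36]=0
after XOR r6, r6, #20: r6=0^20=20
after LDR r7, [48]: r7=M[48]=12
STR r7, [48] → M[48]=12
after AND r6, r7, r7: r6=12&12=12
after ADD r7, r6, r6: r7=12+12=24
after ADD r6, r7, #9: r6=24+9=33
after LDR r6, [36]: r6=M[36]=0
after SUB r7, r7, #8: r7=24-8=16
halt.

0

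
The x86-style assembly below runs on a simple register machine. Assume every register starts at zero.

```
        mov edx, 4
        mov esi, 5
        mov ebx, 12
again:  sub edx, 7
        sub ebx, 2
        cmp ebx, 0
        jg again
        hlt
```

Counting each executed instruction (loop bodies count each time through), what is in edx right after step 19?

-24

mov edx, 4 → edx=4
mov esi, 5 → esi=5
mov ebx, 12 → ebx=12
sub edx, 7 → edx=4-7=-3
sub ebx, 2 → ebx=12-2=10
cmp ebx, 0  (cmp 10,0)
jg again: taken
sub edx, 7 → edx=(-3)-7=-10
sub ebx, 2 → ebx=10-2=8
cmp ebx, 0  (cmp 8,0)
jg again: taken
sub edx, 7 → edx=(-10)-7=-17
sub ebx, 2 → ebx=8-2=6
cmp ebx, 0  (cmp 6,0)
jg again: taken
sub edx, 7 → edx=(-17)-7=-24
sub ebx, 2 → ebx=6-2=4
cmp ebx, 0  (cmp 4,0)
jg again: taken
After step 19: edx = -24.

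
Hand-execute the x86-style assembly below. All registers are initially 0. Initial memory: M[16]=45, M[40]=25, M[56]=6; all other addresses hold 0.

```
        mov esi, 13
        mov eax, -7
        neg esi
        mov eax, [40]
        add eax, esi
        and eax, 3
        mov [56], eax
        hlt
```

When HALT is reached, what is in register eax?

0

mov esi, 13 → esi=13
mov eax, -7 → eax=-7
neg esi → esi=-(13)=-13
mov eax, [40] → eax=M[40]=25
add eax, esi → eax=25+(-13)=12
and eax, 3 → eax=12&3=0
mov [56], eax → M[56]=0
halt.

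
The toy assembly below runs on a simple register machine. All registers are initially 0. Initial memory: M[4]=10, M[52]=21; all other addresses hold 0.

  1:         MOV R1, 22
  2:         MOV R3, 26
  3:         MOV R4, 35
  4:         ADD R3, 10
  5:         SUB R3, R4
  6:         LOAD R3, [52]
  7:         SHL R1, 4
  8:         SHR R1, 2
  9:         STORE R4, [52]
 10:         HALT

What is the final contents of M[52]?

35

MOV R1, 22 → R1=22
MOV R3, 26 → R3=26
MOV R4, 35 → R4=35
ADD R3, 10 → R3=26+10=36
SUB R3, R4 → R3=36-35=1
LOAD R3, [52] → R3=M[52]=21
SHL R1, 4 → R1=22<<4=352
SHR R1, 2 → R1=352>>2=88
STORE R4, [52] → M[52]=35
halt.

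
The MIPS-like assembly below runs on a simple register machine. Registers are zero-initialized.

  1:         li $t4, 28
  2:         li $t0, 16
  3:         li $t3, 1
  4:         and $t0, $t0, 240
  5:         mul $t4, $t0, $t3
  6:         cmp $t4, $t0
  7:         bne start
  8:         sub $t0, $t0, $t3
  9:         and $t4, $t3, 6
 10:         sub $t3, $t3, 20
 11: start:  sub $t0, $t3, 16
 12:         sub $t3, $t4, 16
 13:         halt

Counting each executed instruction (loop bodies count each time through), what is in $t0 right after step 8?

after li $t4, 28: $t4=28
after li $t0, 16: $t0=16
after li $t3, 1: $t3=1
after and $t0, $t0, 240: $t0=16&240=16
after mul $t4, $t0, $t3: $t4=16*1=16
cmp $t4, $t0  (cmp 16,16)
bne start: not taken
after sub $t0, $t0, $t3: $t0=16-1=15
After step 8: $t0 = 15.

15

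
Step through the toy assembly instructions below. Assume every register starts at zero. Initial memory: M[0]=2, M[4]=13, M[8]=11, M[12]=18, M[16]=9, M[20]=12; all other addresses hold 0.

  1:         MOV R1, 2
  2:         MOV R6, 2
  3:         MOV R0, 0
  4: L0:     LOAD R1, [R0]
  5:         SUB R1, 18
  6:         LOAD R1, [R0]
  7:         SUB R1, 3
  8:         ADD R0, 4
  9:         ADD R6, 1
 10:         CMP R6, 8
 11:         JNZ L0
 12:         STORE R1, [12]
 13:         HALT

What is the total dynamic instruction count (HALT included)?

R1=2
R6=2
R0=0
R1=M[0]=2
R1=2-18=-16
R1=M[0]=2
R1=2-3=-1
R0=0+4=4
R6=2+1=3
CMP R6, 8  (cmp 3,8)
JNZ L0: taken
R1=M[4]=13
R1=13-18=-5
R1=M[4]=13
R1=13-3=10
R0=4+4=8
R6=3+1=4
CMP R6, 8  (cmp 4,8)
JNZ L0: taken
R1=M[8]=11
R1=11-18=-7
R1=M[8]=11
R1=11-3=8
R0=8+4=12
R6=4+1=5
CMP R6, 8  (cmp 5,8)
JNZ L0: taken
R1=M[12]=18
R1=18-18=0
R1=M[12]=18
R1=18-3=15
R0=12+4=16
R6=5+1=6
CMP R6, 8  (cmp 6,8)
JNZ L0: taken
R1=M[16]=9
R1=9-18=-9
R1=M[16]=9
R1=9-3=6
R0=16+4=20
R6=6+1=7
CMP R6, 8  (cmp 7,8)
JNZ L0: taken
R1=M[20]=12
R1=12-18=-6
R1=M[20]=12
R1=12-3=9
R0=20+4=24
R6=7+1=8
CMP R6, 8  (cmp 8,8)
JNZ L0: not taken
STORE R1, [12] → M[12]=9
halt.
Total executed instructions: 53.

53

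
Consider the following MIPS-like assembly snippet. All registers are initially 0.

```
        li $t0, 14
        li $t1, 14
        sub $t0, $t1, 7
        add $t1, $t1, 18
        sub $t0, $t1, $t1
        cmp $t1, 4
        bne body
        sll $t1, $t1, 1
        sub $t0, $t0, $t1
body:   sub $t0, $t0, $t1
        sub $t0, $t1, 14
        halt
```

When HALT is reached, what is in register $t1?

32

li $t0, 14 → $t0=14
li $t1, 14 → $t1=14
sub $t0, $t1, 7 → $t0=14-7=7
add $t1, $t1, 18 → $t1=14+18=32
sub $t0, $t1, $t1 → $t0=32-32=0
cmp $t1, 4  (cmp 32,4)
bne body: taken
sub $t0, $t0, $t1 → $t0=0-32=-32
sub $t0, $t1, 14 → $t0=32-14=18
halt.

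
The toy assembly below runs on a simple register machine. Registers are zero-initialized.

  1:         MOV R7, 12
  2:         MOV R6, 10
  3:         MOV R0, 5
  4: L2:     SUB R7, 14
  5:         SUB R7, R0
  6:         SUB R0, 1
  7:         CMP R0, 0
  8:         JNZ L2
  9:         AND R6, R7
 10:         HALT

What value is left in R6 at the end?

2

R7=12
R6=10
R0=5
R7=12-14=-2
R7=(-2)-5=-7
R0=5-1=4
CMP R0, 0  (cmp 4,0)
JNZ L2: taken
R7=(-7)-14=-21
R7=(-21)-4=-25
R0=4-1=3
CMP R0, 0  (cmp 3,0)
JNZ L2: taken
R7=(-25)-14=-39
R7=(-39)-3=-42
R0=3-1=2
CMP R0, 0  (cmp 2,0)
JNZ L2: taken
R7=(-42)-14=-56
R7=(-56)-2=-58
R0=2-1=1
CMP R0, 0  (cmp 1,0)
JNZ L2: taken
R7=(-58)-14=-72
R7=(-72)-1=-73
R0=1-1=0
CMP R0, 0  (cmp 0,0)
JNZ L2: not taken
R6=10&(-73)=2
halt.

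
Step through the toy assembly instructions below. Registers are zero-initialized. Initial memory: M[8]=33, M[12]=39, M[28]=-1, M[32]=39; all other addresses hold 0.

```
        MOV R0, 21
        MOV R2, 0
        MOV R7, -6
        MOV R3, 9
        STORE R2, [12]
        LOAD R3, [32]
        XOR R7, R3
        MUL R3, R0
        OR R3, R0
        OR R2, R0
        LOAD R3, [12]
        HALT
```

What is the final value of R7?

after MOV R0, 21: R0=21
after MOV R2, 0: R2=0
after MOV R7, -6: R7=-6
after MOV R3, 9: R3=9
STORE R2, [12] → M[12]=0
after LOAD R3, [32]: R3=M[32]=39
after XOR R7, R3: R7=(-6)^39=-35
after MUL R3, R0: R3=39*21=819
after OR R3, R0: R3=819|21=823
after OR R2, R0: R2=0|21=21
after LOAD R3, [12]: R3=M[12]=0
halt.

-35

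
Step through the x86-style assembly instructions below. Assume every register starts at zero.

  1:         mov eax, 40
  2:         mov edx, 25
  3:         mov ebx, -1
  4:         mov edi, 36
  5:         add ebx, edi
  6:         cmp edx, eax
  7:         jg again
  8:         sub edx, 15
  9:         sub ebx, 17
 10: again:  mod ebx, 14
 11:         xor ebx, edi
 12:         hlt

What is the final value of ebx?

32

mov eax, 40 → eax=40
mov edx, 25 → edx=25
mov ebx, -1 → ebx=-1
mov edi, 36 → edi=36
add ebx, edi → ebx=(-1)+36=35
cmp edx, eax  (cmp 25,40)
jg again: not taken
sub edx, 15 → edx=25-15=10
sub ebx, 17 → ebx=35-17=18
mod ebx, 14 → ebx=18%14=4
xor ebx, edi → ebx=4^36=32
halt.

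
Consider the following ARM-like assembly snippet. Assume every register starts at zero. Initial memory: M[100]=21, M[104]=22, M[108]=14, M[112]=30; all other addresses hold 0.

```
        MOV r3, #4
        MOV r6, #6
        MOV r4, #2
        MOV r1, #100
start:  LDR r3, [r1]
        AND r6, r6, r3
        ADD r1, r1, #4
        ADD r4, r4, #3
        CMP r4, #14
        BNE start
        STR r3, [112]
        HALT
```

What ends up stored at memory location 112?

r3=4
r6=6
r4=2
r1=100
r3=M[100]=21
r6=6&21=4
r1=100+4=104
r4=2+3=5
CMP r4, #14  (cmp 5,14)
BNE start: taken
r3=M[104]=22
r6=4&22=4
r1=104+4=108
r4=5+3=8
CMP r4, #14  (cmp 8,14)
BNE start: taken
r3=M[108]=14
r6=4&14=4
r1=108+4=112
r4=8+3=11
CMP r4, #14  (cmp 11,14)
BNE start: taken
r3=M[112]=30
r6=4&30=4
r1=112+4=116
r4=11+3=14
CMP r4, #14  (cmp 14,14)
BNE start: not taken
STR r3, [112] → M[112]=30
halt.

30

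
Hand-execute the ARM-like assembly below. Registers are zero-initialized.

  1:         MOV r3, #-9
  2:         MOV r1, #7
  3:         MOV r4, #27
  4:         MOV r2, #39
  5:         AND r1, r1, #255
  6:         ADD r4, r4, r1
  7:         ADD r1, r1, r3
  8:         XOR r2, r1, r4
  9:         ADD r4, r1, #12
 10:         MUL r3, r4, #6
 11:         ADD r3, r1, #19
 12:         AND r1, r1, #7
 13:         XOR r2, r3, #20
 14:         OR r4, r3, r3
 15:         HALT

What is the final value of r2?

5

after MOV r3, #-9: r3=-9
after MOV r1, #7: r1=7
after MOV r4, #27: r4=27
after MOV r2, #39: r2=39
after AND r1, r1, #255: r1=7&255=7
after ADD r4, r4, r1: r4=27+7=34
after ADD r1, r1, r3: r1=7+(-9)=-2
after XOR r2, r1, r4: r2=(-2)^34=-36
after ADD r4, r1, #12: r4=(-2)+12=10
after MUL r3, r4, #6: r3=10*6=60
after ADD r3, r1, #19: r3=(-2)+19=17
after AND r1, r1, #7: r1=(-2)&7=6
after XOR r2, r3, #20: r2=17^20=5
after OR r4, r3, r3: r4=17|17=17
halt.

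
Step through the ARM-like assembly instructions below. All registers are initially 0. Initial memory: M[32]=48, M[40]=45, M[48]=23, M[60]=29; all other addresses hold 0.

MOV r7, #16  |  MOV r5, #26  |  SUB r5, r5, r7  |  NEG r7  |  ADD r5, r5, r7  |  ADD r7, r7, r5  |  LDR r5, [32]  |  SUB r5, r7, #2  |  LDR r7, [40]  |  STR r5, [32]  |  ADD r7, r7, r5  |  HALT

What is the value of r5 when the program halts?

-24

after MOV r7, #16: r7=16
after MOV r5, #26: r5=26
after SUB r5, r5, r7: r5=26-16=10
after NEG r7: r7=-(16)=-16
after ADD r5, r5, r7: r5=10+(-16)=-6
after ADD r7, r7, r5: r7=(-16)+(-6)=-22
after LDR r5, [32]: r5=M[32]=48
after SUB r5, r7, #2: r5=(-22)-2=-24
after LDR r7, [40]: r7=M[40]=45
STR r5, [32] → M[32]=-24
after ADD r7, r7, r5: r7=45+(-24)=21
halt.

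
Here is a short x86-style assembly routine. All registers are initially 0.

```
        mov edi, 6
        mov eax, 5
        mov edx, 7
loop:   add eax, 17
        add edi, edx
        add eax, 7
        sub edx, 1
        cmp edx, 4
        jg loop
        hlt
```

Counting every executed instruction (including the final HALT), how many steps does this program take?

22

after mov edi, 6: edi=6
after mov eax, 5: eax=5
after mov edx, 7: edx=7
after add eax, 17: eax=5+17=22
after add edi, edx: edi=6+7=13
after add eax, 7: eax=22+7=29
after sub edx, 1: edx=7-1=6
cmp edx, 4  (cmp 6,4)
jg loop: taken
after add eax, 17: eax=29+17=46
after add edi, edx: edi=13+6=19
after add eax, 7: eax=46+7=53
after sub edx, 1: edx=6-1=5
cmp edx, 4  (cmp 5,4)
jg loop: taken
after add eax, 17: eax=53+17=70
after add edi, edx: edi=19+5=24
after add eax, 7: eax=70+7=77
after sub edx, 1: edx=5-1=4
cmp edx, 4  (cmp 4,4)
jg loop: not taken
halt.
Total executed instructions: 22.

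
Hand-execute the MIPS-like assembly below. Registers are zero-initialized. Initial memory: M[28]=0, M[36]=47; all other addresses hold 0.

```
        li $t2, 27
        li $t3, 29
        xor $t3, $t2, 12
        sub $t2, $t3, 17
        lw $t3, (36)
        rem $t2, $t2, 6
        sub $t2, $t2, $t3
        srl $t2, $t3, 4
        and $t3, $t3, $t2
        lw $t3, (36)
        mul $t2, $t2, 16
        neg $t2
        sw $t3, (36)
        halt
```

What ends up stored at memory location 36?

47

$t2=27
$t3=29
$t3=27^12=23
$t2=23-17=6
$t3=M[36]=47
$t2=6%6=0
$t2=0-47=-47
$t2=47>>4=2
$t3=47&2=2
$t3=M[36]=47
$t2=2*16=32
$t2=-(32)=-32
sw $t3, (36) → M[36]=47
halt.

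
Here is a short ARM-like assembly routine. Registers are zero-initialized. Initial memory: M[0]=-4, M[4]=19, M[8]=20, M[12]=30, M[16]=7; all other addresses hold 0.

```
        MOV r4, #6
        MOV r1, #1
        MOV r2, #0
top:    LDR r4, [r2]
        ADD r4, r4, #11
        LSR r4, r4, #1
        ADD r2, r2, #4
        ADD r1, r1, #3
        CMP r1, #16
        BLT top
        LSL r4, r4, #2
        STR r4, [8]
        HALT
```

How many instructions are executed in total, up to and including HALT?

r4=6
r1=1
r2=0
r4=M[0]=-4
r4=(-4)+11=7
r4=7>>1=3
r2=0+4=4
r1=1+3=4
CMP r1, #16  (cmp 4,16)
BLT top: taken
r4=M[4]=19
r4=19+11=30
r4=30>>1=15
r2=4+4=8
r1=4+3=7
CMP r1, #16  (cmp 7,16)
BLT top: taken
r4=M[8]=20
r4=20+11=31
r4=31>>1=15
r2=8+4=12
r1=7+3=10
CMP r1, #16  (cmp 10,16)
BLT top: taken
r4=M[12]=30
r4=30+11=41
r4=41>>1=20
r2=12+4=16
r1=10+3=13
CMP r1, #16  (cmp 13,16)
BLT top: taken
r4=M[16]=7
r4=7+11=18
r4=18>>1=9
r2=16+4=20
r1=13+3=16
CMP r1, #16  (cmp 16,16)
BLT top: not taken
r4=9<<2=36
STR r4, [8] → M[8]=36
halt.
Total executed instructions: 41.

41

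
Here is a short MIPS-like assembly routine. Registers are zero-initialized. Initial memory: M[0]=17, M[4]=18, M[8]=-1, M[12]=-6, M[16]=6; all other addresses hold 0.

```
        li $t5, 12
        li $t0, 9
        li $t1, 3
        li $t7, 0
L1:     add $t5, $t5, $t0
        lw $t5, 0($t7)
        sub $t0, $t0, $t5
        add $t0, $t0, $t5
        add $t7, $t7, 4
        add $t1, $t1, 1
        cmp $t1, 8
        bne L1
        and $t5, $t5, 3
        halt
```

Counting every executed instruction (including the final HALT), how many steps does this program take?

$t5=12
$t0=9
$t1=3
$t7=0
$t5=12+9=21
$t5=M[0]=17
$t0=9-17=-8
$t0=(-8)+17=9
$t7=0+4=4
$t1=3+1=4
cmp $t1, 8  (cmp 4,8)
bne L1: taken
$t5=17+9=26
$t5=M[4]=18
$t0=9-18=-9
$t0=(-9)+18=9
$t7=4+4=8
$t1=4+1=5
cmp $t1, 8  (cmp 5,8)
bne L1: taken
$t5=18+9=27
$t5=M[8]=-1
$t0=9-(-1)=10
$t0=10+(-1)=9
$t7=8+4=12
$t1=5+1=6
cmp $t1, 8  (cmp 6,8)
bne L1: taken
$t5=(-1)+9=8
$t5=M[12]=-6
$t0=9-(-6)=15
$t0=15+(-6)=9
$t7=12+4=16
$t1=6+1=7
cmp $t1, 8  (cmp 7,8)
bne L1: taken
$t5=(-6)+9=3
$t5=M[16]=6
$t0=9-6=3
$t0=3+6=9
$t7=16+4=20
$t1=7+1=8
cmp $t1, 8  (cmp 8,8)
bne L1: not taken
$t5=6&3=2
halt.
Total executed instructions: 46.

46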